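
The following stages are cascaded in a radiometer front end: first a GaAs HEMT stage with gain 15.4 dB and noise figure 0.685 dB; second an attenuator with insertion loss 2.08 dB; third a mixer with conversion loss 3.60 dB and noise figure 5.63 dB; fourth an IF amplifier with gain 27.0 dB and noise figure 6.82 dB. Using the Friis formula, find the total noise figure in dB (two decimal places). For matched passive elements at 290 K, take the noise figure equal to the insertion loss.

2.35 dB

Convert to linear (a loss of L dB is a gain of −L dB): F_i = 10^(NF_i/10), G_i = 10^(G_i,dB/10)
  Stage 1: F_1 = 10^(0.685/10) = 1.171, G_1 = 10^(15.4/10) = 34.67
  Stage 2: F_2 = 10^(2.08/10) = 1.614, G_2 = 10^(−2.08/10) = 0.6194
  Stage 3: F_3 = 10^(5.63/10) = 3.656, G_3 = 10^(−3.60/10) = 0.4365
  Stage 4: F_4 = 10^(6.82/10) = 4.808, G_4 = 10^(27.0/10) = 501.2
Friis cascade:
  F = 1.171 + (1.614 − 1)/34.67 + (3.656 − 1)/21.48 + (4.808 − 1)/9.376 = 1.718
NF = 10 log₁₀(1.718) = 2.35 dB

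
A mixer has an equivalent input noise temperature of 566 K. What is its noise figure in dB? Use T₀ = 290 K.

4.70 dB

F = 1 + T_e/T₀ = 1 + 566/290 = 2.95172
NF = 10 log₁₀(2.95172) = 4.70 dB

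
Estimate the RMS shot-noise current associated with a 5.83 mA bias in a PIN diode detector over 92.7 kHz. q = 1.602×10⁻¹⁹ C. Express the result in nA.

I_n = √(2qI·B)
2qI·B = 2 × 1.602×10⁻¹⁹ × 5.83×10⁻³ × 9.27×10⁴ = 1.73×10⁻¹⁶ A²
I_n = √(1.73×10⁻¹⁶) = 1.32×10⁻⁸ A = 13.2 nA

13.2 nA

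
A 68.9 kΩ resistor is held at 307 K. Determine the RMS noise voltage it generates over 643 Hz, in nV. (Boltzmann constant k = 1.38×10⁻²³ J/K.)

V_n = √(4kTRB)
4kTRB = 4 × 1.38×10⁻²³ × 307 × 6.89×10⁴ × 6.43×10² = 7.51×10⁻¹³ V²
V_n = √(7.51×10⁻¹³) = 8.66×10⁻⁷ V = 866 nV

866 nV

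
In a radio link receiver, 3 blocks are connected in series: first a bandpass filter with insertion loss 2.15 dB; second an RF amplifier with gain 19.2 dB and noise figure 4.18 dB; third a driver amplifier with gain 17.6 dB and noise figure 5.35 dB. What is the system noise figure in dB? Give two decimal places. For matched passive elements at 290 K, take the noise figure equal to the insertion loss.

6.38 dB

Convert to linear (a loss of L dB is a gain of −L dB): F_i = 10^(NF_i/10), G_i = 10^(G_i,dB/10)
  Stage 1: F_1 = 10^(2.15/10) = 1.641, G_1 = 10^(−2.15/10) = 0.6095
  Stage 2: F_2 = 10^(4.18/10) = 2.618, G_2 = 10^(19.2/10) = 83.18
  Stage 3: F_3 = 10^(5.35/10) = 3.428, G_3 = 10^(17.6/10) = 57.54
Friis cascade:
  F = 1.641 + (2.618 − 1)/0.6095 + (3.428 − 1)/50.70 = 4.343
NF = 10 log₁₀(4.343) = 6.38 dB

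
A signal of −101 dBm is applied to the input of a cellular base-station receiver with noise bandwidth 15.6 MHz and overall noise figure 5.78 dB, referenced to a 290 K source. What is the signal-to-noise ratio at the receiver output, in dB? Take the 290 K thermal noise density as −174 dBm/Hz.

−4.7 dB

Noise floor: N = −174 + 10 log₁₀(B) + NF
10 log₁₀(1.56×10⁷) = 71.93 dB
N = −174 + 71.93 + 5.78 = −96.29 dBm
SNR = P_sig − N = −101 − (−96.29) = −4.71 dB → −4.7 dB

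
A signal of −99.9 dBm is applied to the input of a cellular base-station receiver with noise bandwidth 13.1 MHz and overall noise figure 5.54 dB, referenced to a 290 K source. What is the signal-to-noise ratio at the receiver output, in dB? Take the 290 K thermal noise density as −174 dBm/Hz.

Noise floor: N = −174 + 10 log₁₀(B) + NF
10 log₁₀(1.31×10⁷) = 71.17 dB
N = −174 + 71.17 + 5.54 = −97.29 dBm
SNR = P_sig − N = −99.9 − (−97.29) = −2.61 dB → −2.6 dB

−2.6 dB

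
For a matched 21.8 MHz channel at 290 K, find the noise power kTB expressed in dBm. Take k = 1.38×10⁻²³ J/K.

P_n = kTB = 1.38×10⁻²³ × 290 × 2.18×10⁷ = 8.72×10⁻¹⁴ W
In dBm: 10 log₁₀(8.72×10⁻¹⁴ / 10⁻³) = −100.6 dBm

−100.6 dBm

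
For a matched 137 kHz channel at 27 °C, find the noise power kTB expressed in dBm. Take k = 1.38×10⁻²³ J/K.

−122.5 dBm

T = 27 °C + 273.15 = 300.15 K
P_n = kTB = 1.38×10⁻²³ × 300.15 × 1.37×10⁵ = 5.67×10⁻¹⁶ W
In dBm: 10 log₁₀(5.67×10⁻¹⁶ / 10⁻³) = −122.5 dBm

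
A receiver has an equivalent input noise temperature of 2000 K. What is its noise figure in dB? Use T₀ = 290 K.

8.97 dB

F = 1 + T_e/T₀ = 1 + 2000/290 = 7.89655
NF = 10 log₁₀(7.89655) = 8.97 dB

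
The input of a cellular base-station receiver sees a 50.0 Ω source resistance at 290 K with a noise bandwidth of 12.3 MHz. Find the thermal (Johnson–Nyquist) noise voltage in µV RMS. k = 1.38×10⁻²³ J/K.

V_n = √(4kTRB)
4kTRB = 4 × 1.38×10⁻²³ × 290 × 5.00×10¹ × 1.23×10⁷ = 9.84×10⁻¹² V²
V_n = √(9.84×10⁻¹²) = 3.14×10⁻⁶ V = 3.14 µV

3.14 µV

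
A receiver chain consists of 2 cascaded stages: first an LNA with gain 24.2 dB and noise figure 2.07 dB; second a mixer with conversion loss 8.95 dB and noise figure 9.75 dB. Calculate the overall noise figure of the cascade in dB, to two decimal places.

Convert to linear (a loss of L dB is a gain of −L dB): F_i = 10^(NF_i/10), G_i = 10^(G_i,dB/10)
  Stage 1: F_1 = 10^(2.07/10) = 1.611, G_1 = 10^(24.2/10) = 263.0
  Stage 2: F_2 = 10^(9.75/10) = 9.441, G_2 = 10^(−8.95/10) = 0.1274
Friis cascade:
  F = 1.611 + (9.441 − 1)/263.0 = 1.643
NF = 10 log₁₀(1.643) = 2.16 dB

2.16 dB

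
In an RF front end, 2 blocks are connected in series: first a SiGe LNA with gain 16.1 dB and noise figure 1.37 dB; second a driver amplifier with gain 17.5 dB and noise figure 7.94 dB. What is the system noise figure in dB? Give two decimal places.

1.76 dB

Convert to linear (a loss of L dB is a gain of −L dB): F_i = 10^(NF_i/10), G_i = 10^(G_i,dB/10)
  Stage 1: F_1 = 10^(1.37/10) = 1.371, G_1 = 10^(16.1/10) = 40.74
  Stage 2: F_2 = 10^(7.94/10) = 6.223, G_2 = 10^(17.5/10) = 56.23
Friis cascade:
  F = 1.371 + (6.223 − 1)/40.74 = 1.499
NF = 10 log₁₀(1.499) = 1.76 dB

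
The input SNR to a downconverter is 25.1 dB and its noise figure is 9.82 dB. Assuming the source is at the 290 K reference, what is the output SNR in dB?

15.28 dB

By definition F = SNR_in/SNR_out, so in dB: SNR_out = SNR_in − NF
SNR_out = 25.1 − 9.82 = 15.28 dB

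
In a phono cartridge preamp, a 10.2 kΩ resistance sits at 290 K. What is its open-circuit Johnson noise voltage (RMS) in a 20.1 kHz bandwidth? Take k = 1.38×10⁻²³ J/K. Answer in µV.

V_n = √(4kTRB)
4kTRB = 4 × 1.38×10⁻²³ × 290 × 1.02×10⁴ × 2.01×10⁴ = 3.28×10⁻¹² V²
V_n = √(3.28×10⁻¹²) = 1.81×10⁻⁶ V = 1.81 µV

1.81 µV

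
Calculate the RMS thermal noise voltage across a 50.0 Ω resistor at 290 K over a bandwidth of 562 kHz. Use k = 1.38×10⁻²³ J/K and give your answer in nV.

671 nV

V_n = √(4kTRB)
4kTRB = 4 × 1.38×10⁻²³ × 290 × 5.00×10¹ × 5.62×10⁵ = 4.50×10⁻¹³ V²
V_n = √(4.50×10⁻¹³) = 6.71×10⁻⁷ V = 671 nV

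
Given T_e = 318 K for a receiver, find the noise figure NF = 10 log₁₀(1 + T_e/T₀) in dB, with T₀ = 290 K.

F = 1 + T_e/T₀ = 1 + 318/290 = 2.09655
NF = 10 log₁₀(2.09655) = 3.22 dB

3.22 dB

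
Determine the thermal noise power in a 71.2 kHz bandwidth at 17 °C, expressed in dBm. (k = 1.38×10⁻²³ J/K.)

T = 17 °C + 273.15 = 290.15 K
P_n = kTB = 1.38×10⁻²³ × 290.15 × 7.12×10⁴ = 2.85×10⁻¹⁶ W
In dBm: 10 log₁₀(2.85×10⁻¹⁶ / 10⁻³) = −125.5 dBm

−125.5 dBm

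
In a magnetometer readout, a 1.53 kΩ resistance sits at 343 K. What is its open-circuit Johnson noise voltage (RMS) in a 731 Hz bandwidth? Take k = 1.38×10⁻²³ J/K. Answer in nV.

146 nV

V_n = √(4kTRB)
4kTRB = 4 × 1.38×10⁻²³ × 343 × 1.53×10³ × 7.31×10² = 2.12×10⁻¹⁴ V²
V_n = √(2.12×10⁻¹⁴) = 1.46×10⁻⁷ V = 146 nV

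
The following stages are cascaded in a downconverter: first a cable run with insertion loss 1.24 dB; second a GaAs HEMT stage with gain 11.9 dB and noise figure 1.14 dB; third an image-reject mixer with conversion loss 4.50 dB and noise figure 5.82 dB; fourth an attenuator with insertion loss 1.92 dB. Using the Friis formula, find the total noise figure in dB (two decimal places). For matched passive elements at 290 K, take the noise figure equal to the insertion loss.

3.24 dB

Convert to linear (a loss of L dB is a gain of −L dB): F_i = 10^(NF_i/10), G_i = 10^(G_i,dB/10)
  Stage 1: F_1 = 10^(1.24/10) = 1.330, G_1 = 10^(−1.24/10) = 0.7516
  Stage 2: F_2 = 10^(1.14/10) = 1.300, G_2 = 10^(11.9/10) = 15.49
  Stage 3: F_3 = 10^(5.82/10) = 3.819, G_3 = 10^(−4.50/10) = 0.3548
  Stage 4: F_4 = 10^(1.92/10) = 1.556, G_4 = 10^(−1.92/10) = 0.6427
Friis cascade:
  F = 1.330 + (1.300 − 1)/0.7516 + (3.819 − 1)/11.64 + (1.556 − 1)/4.130 = 2.107
NF = 10 log₁₀(2.107) = 3.24 dB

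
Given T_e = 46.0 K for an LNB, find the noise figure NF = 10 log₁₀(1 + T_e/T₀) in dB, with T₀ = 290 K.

F = 1 + T_e/T₀ = 1 + 46.0/290 = 1.15862
NF = 10 log₁₀(1.15862) = 0.639 dB

0.639 dB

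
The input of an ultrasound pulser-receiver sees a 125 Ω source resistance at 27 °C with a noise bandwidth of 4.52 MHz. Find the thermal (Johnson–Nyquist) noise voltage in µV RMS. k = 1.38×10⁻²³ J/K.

T = 27 °C + 273.15 = 300.15 K
V_n = √(4kTRB)
4kTRB = 4 × 1.38×10⁻²³ × 300.15 × 1.25×10² × 4.52×10⁶ = 9.36×10⁻¹² V²
V_n = √(9.36×10⁻¹²) = 3.06×10⁻⁶ V = 3.06 µV

3.06 µV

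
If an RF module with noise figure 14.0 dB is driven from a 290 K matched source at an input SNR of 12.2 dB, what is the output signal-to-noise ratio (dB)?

By definition F = SNR_in/SNR_out, so in dB: SNR_out = SNR_in − NF
SNR_out = 12.2 − 14.0 = −1.8 dB

−1.8 dB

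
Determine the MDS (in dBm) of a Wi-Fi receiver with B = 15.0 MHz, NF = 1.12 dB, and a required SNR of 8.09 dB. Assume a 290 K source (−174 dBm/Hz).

−93.0 dBm

Sensitivity = −174 + 10 log₁₀(B) + NF + SNR_min
= −174 + 71.76 + 1.12 + 8.09
= −93.03 dBm → −93.0 dBm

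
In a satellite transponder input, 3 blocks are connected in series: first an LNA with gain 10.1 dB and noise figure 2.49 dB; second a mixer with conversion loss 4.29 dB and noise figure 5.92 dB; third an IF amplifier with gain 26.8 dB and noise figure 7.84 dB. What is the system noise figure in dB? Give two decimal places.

5.30 dB

Convert to linear (a loss of L dB is a gain of −L dB): F_i = 10^(NF_i/10), G_i = 10^(G_i,dB/10)
  Stage 1: F_1 = 10^(2.49/10) = 1.774, G_1 = 10^(10.1/10) = 10.23
  Stage 2: F_2 = 10^(5.92/10) = 3.908, G_2 = 10^(−4.29/10) = 0.3724
  Stage 3: F_3 = 10^(7.84/10) = 6.081, G_3 = 10^(26.8/10) = 478.6
Friis cascade:
  F = 1.774 + (3.908 − 1)/10.23 + (6.081 − 1)/3.811 = 3.392
NF = 10 log₁₀(3.392) = 5.30 dB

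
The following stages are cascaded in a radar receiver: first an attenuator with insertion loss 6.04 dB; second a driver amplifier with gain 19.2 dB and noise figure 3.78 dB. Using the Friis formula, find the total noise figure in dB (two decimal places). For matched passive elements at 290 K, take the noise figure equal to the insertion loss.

Convert to linear (a loss of L dB is a gain of −L dB): F_i = 10^(NF_i/10), G_i = 10^(G_i,dB/10)
  Stage 1: F_1 = 10^(6.04/10) = 4.018, G_1 = 10^(−6.04/10) = 0.2489
  Stage 2: F_2 = 10^(3.78/10) = 2.388, G_2 = 10^(19.2/10) = 83.18
Friis cascade:
  F = 4.018 + (2.388 − 1)/0.2489 = 9.594
NF = 10 log₁₀(9.594) = 9.82 dB

9.82 dB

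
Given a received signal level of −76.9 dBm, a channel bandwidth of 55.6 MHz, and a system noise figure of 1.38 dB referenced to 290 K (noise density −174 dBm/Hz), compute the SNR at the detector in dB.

18.3 dB

Noise floor: N = −174 + 10 log₁₀(B) + NF
10 log₁₀(5.56×10⁷) = 77.45 dB
N = −174 + 77.45 + 1.38 = −95.17 dBm
SNR = P_sig − N = −76.9 − (−95.17) = 18.27 dB → 18.3 dB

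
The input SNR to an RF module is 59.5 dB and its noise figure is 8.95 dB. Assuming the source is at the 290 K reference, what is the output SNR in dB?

By definition F = SNR_in/SNR_out, so in dB: SNR_out = SNR_in − NF
SNR_out = 59.5 − 8.95 = 50.55 dB

50.55 dB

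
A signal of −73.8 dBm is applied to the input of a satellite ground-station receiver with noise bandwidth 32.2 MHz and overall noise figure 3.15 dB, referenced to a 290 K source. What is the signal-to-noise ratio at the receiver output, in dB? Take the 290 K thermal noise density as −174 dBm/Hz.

Noise floor: N = −174 + 10 log₁₀(B) + NF
10 log₁₀(3.22×10⁷) = 75.08 dB
N = −174 + 75.08 + 3.15 = −95.77 dBm
SNR = P_sig − N = −73.8 − (−95.77) = 21.97 dB → 22.0 dB

22.0 dB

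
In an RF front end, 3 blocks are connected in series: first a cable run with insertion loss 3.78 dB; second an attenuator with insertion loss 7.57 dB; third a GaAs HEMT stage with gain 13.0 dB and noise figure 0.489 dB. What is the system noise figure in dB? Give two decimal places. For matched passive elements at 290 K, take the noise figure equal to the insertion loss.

Convert to linear (a loss of L dB is a gain of −L dB): F_i = 10^(NF_i/10), G_i = 10^(G_i,dB/10)
  Stage 1: F_1 = 10^(3.78/10) = 2.388, G_1 = 10^(−3.78/10) = 0.4188
  Stage 2: F_2 = 10^(7.57/10) = 5.715, G_2 = 10^(−7.57/10) = 0.1750
  Stage 3: F_3 = 10^(0.489/10) = 1.119, G_3 = 10^(13.0/10) = 19.95
Friis cascade:
  F = 2.388 + (5.715 − 1)/0.4188 + (1.119 − 1)/0.07328 = 15.27
NF = 10 log₁₀(15.27) = 11.84 dB

11.84 dB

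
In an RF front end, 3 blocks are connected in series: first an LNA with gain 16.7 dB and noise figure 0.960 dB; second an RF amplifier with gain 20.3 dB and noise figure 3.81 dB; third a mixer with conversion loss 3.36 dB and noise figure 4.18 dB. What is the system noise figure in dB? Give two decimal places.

1.06 dB

Convert to linear (a loss of L dB is a gain of −L dB): F_i = 10^(NF_i/10), G_i = 10^(G_i,dB/10)
  Stage 1: F_1 = 10^(0.960/10) = 1.247, G_1 = 10^(16.7/10) = 46.77
  Stage 2: F_2 = 10^(3.81/10) = 2.404, G_2 = 10^(20.3/10) = 107.2
  Stage 3: F_3 = 10^(4.18/10) = 2.618, G_3 = 10^(−3.36/10) = 0.4613
Friis cascade:
  F = 1.247 + (2.404 − 1)/46.77 + (2.618 − 1)/5012 = 1.278
NF = 10 log₁₀(1.278) = 1.06 dB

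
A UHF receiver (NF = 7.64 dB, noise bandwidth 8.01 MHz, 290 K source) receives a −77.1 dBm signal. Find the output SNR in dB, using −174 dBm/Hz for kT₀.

Noise floor: N = −174 + 10 log₁₀(B) + NF
10 log₁₀(8.01×10⁶) = 69.04 dB
N = −174 + 69.04 + 7.64 = −97.32 dBm
SNR = P_sig − N = −77.1 − (−97.32) = 20.22 dB → 20.2 dB

20.2 dB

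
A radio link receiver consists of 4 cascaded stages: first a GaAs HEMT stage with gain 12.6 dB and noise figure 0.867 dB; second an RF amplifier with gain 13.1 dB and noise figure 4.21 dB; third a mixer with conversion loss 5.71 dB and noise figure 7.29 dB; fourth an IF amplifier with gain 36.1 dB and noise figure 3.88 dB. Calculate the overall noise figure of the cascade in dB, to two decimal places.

1.26 dB

Convert to linear (a loss of L dB is a gain of −L dB): F_i = 10^(NF_i/10), G_i = 10^(G_i,dB/10)
  Stage 1: F_1 = 10^(0.867/10) = 1.221, G_1 = 10^(12.6/10) = 18.20
  Stage 2: F_2 = 10^(4.21/10) = 2.636, G_2 = 10^(13.1/10) = 20.42
  Stage 3: F_3 = 10^(7.29/10) = 5.358, G_3 = 10^(−5.71/10) = 0.2685
  Stage 4: F_4 = 10^(3.88/10) = 2.443, G_4 = 10^(36.1/10) = 4074
Friis cascade:
  F = 1.221 + (2.636 − 1)/18.20 + (5.358 − 1)/371.5 + (2.443 − 1)/99.77 = 1.337
NF = 10 log₁₀(1.337) = 1.26 dB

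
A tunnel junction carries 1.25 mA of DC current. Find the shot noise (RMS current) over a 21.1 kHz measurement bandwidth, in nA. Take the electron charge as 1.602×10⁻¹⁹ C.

I_n = √(2qI·B)
2qI·B = 2 × 1.602×10⁻¹⁹ × 1.25×10⁻³ × 2.11×10⁴ = 8.45×10⁻¹⁸ A²
I_n = √(8.45×10⁻¹⁸) = 2.91×10⁻⁹ A = 2.91 nA

2.91 nA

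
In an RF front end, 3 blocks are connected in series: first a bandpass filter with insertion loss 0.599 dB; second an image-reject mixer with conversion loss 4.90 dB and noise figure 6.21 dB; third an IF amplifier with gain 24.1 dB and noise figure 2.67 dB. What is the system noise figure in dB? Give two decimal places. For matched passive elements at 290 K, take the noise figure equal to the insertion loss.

Convert to linear (a loss of L dB is a gain of −L dB): F_i = 10^(NF_i/10), G_i = 10^(G_i,dB/10)
  Stage 1: F_1 = 10^(0.599/10) = 1.148, G_1 = 10^(−0.599/10) = 0.8712
  Stage 2: F_2 = 10^(6.21/10) = 4.178, G_2 = 10^(−4.90/10) = 0.3236
  Stage 3: F_3 = 10^(2.67/10) = 1.849, G_3 = 10^(24.1/10) = 257.0
Friis cascade:
  F = 1.148 + (4.178 − 1)/0.8712 + (1.849 − 1)/0.2819 = 7.809
NF = 10 log₁₀(7.809) = 8.93 dB

8.93 dB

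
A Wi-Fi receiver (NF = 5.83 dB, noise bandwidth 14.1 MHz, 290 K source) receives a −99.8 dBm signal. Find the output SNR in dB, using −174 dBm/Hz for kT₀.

−3.1 dB

Noise floor: N = −174 + 10 log₁₀(B) + NF
10 log₁₀(1.41×10⁷) = 71.49 dB
N = −174 + 71.49 + 5.83 = −96.68 dBm
SNR = P_sig − N = −99.8 − (−96.68) = −3.12 dB → −3.1 dB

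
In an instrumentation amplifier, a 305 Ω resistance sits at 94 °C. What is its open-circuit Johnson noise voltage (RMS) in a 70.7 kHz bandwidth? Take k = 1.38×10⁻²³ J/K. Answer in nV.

T = 94 °C + 273.15 = 367.15 K
V_n = √(4kTRB)
4kTRB = 4 × 1.38×10⁻²³ × 367.15 × 3.05×10² × 7.07×10⁴ = 4.37×10⁻¹³ V²
V_n = √(4.37×10⁻¹³) = 6.61×10⁻⁷ V = 661 nV

661 nV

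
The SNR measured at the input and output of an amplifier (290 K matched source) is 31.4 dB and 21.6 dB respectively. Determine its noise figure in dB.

9.8 dB

NF (dB) = SNR_in(dB) − SNR_out(dB) when the source is at T₀
NF = 31.4 − 21.6 = 9.8 dB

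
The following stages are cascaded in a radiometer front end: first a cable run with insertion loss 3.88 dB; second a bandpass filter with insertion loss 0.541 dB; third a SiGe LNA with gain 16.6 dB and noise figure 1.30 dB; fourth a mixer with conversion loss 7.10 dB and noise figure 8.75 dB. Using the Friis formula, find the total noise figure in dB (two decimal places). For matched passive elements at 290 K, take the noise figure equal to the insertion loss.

Convert to linear (a loss of L dB is a gain of −L dB): F_i = 10^(NF_i/10), G_i = 10^(G_i,dB/10)
  Stage 1: F_1 = 10^(3.88/10) = 2.443, G_1 = 10^(−3.88/10) = 0.4093
  Stage 2: F_2 = 10^(0.541/10) = 1.133, G_2 = 10^(−0.541/10) = 0.8829
  Stage 3: F_3 = 10^(1.30/10) = 1.349, G_3 = 10^(16.6/10) = 45.71
  Stage 4: F_4 = 10^(8.75/10) = 7.499, G_4 = 10^(−7.10/10) = 0.1950
Friis cascade:
  F = 2.443 + (1.133 − 1)/0.4093 + (1.349 − 1)/0.3613 + (7.499 − 1)/16.52 = 4.127
NF = 10 log₁₀(4.127) = 6.16 dB

6.16 dB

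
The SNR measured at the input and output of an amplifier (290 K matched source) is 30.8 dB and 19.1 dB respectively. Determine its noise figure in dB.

11.7 dB

NF (dB) = SNR_in(dB) − SNR_out(dB) when the source is at T₀
NF = 30.8 − 19.1 = 11.7 dB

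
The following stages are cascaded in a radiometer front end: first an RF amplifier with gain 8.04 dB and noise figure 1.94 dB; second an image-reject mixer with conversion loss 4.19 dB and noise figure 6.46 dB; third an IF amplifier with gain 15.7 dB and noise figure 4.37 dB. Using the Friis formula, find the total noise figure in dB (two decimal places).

Convert to linear (a loss of L dB is a gain of −L dB): F_i = 10^(NF_i/10), G_i = 10^(G_i,dB/10)
  Stage 1: F_1 = 10^(1.94/10) = 1.563, G_1 = 10^(8.04/10) = 6.368
  Stage 2: F_2 = 10^(6.46/10) = 4.426, G_2 = 10^(−4.19/10) = 0.3811
  Stage 3: F_3 = 10^(4.37/10) = 2.735, G_3 = 10^(15.7/10) = 37.15
Friis cascade:
  F = 1.563 + (4.426 − 1)/6.368 + (2.735 − 1)/2.427 = 2.816
NF = 10 log₁₀(2.816) = 4.50 dB

4.50 dB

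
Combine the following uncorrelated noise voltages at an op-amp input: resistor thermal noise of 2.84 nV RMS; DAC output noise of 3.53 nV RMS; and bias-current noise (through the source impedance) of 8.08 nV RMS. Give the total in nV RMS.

Uncorrelated sources add in power (mean-square): V_tot = √(ΣV_i²)
V_tot = √[(2.84×10⁻⁹)² + (3.53×10⁻⁹)² + (8.08×10⁻⁹)²] = 9.26×10⁻⁹ V = 9.26 nV

9.26 nV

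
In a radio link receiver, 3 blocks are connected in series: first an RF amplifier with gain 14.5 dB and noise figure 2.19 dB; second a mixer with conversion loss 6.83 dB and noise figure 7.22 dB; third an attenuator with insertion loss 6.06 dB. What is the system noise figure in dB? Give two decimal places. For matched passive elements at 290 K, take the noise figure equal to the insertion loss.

3.67 dB

Convert to linear (a loss of L dB is a gain of −L dB): F_i = 10^(NF_i/10), G_i = 10^(G_i,dB/10)
  Stage 1: F_1 = 10^(2.19/10) = 1.656, G_1 = 10^(14.5/10) = 28.18
  Stage 2: F_2 = 10^(7.22/10) = 5.272, G_2 = 10^(−6.83/10) = 0.2075
  Stage 3: F_3 = 10^(6.06/10) = 4.036, G_3 = 10^(−6.06/10) = 0.2477
Friis cascade:
  F = 1.656 + (5.272 − 1)/28.18 + (4.036 − 1)/5.848 = 2.327
NF = 10 log₁₀(2.327) = 3.67 dB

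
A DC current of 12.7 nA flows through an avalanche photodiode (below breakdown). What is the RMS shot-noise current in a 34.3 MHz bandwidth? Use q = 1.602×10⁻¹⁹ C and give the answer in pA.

I_n = √(2qI·B)
2qI·B = 2 × 1.602×10⁻¹⁹ × 1.27×10⁻⁸ × 3.43×10⁷ = 1.40×10⁻¹⁹ A²
I_n = √(1.40×10⁻¹⁹) = 3.74×10⁻¹⁰ A = 374 pA

374 pA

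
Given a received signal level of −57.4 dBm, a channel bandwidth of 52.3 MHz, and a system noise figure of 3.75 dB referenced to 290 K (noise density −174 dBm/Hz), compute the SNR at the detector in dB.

Noise floor: N = −174 + 10 log₁₀(B) + NF
10 log₁₀(5.23×10⁷) = 77.19 dB
N = −174 + 77.19 + 3.75 = −93.06 dBm
SNR = P_sig − N = −57.4 − (−93.06) = 35.66 dB → 35.7 dB

35.7 dB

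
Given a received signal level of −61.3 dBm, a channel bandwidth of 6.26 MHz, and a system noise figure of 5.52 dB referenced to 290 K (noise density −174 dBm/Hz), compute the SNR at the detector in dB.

Noise floor: N = −174 + 10 log₁₀(B) + NF
10 log₁₀(6.26×10⁶) = 67.97 dB
N = −174 + 67.97 + 5.52 = −100.51 dBm
SNR = P_sig − N = −61.3 − (−100.51) = 39.21 dB → 39.2 dB

39.2 dB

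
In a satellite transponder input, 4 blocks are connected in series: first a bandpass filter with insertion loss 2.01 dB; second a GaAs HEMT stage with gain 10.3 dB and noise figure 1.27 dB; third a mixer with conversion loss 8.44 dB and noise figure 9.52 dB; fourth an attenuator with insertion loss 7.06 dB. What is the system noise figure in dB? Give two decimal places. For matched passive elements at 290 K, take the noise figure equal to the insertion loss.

8.77 dB

Convert to linear (a loss of L dB is a gain of −L dB): F_i = 10^(NF_i/10), G_i = 10^(G_i,dB/10)
  Stage 1: F_1 = 10^(2.01/10) = 1.589, G_1 = 10^(−2.01/10) = 0.6295
  Stage 2: F_2 = 10^(1.27/10) = 1.340, G_2 = 10^(10.3/10) = 10.72
  Stage 3: F_3 = 10^(9.52/10) = 8.954, G_3 = 10^(−8.44/10) = 0.1432
  Stage 4: F_4 = 10^(7.06/10) = 5.082, G_4 = 10^(−7.06/10) = 0.1968
Friis cascade:
  F = 1.589 + (1.340 − 1)/0.6295 + (8.954 − 1)/6.745 + (5.082 − 1)/0.9661 = 7.532
NF = 10 log₁₀(7.532) = 8.77 dB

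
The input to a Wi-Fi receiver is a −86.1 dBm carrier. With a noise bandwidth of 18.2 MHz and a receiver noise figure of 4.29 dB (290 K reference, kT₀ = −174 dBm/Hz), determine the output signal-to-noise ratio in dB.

Noise floor: N = −174 + 10 log₁₀(B) + NF
10 log₁₀(1.82×10⁷) = 72.6 dB
N = −174 + 72.6 + 4.29 = −97.11 dBm
SNR = P_sig − N = −86.1 − (−97.11) = 11.01 dB → 11.0 dB

11.0 dB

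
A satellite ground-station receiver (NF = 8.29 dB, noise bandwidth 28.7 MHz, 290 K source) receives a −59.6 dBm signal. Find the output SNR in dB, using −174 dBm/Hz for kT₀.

Noise floor: N = −174 + 10 log₁₀(B) + NF
10 log₁₀(2.87×10⁷) = 74.58 dB
N = −174 + 74.58 + 8.29 = −91.13 dBm
SNR = P_sig − N = −59.6 − (−91.13) = 31.53 dB → 31.5 dB

31.5 dB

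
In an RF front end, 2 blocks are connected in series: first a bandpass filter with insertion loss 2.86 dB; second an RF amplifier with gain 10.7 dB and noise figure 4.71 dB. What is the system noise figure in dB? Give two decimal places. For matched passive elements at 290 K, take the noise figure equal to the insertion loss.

Convert to linear (a loss of L dB is a gain of −L dB): F_i = 10^(NF_i/10), G_i = 10^(G_i,dB/10)
  Stage 1: F_1 = 10^(2.86/10) = 1.932, G_1 = 10^(−2.86/10) = 0.5176
  Stage 2: F_2 = 10^(4.71/10) = 2.958, G_2 = 10^(10.7/10) = 11.75
Friis cascade:
  F = 1.932 + (2.958 − 1)/0.5176 = 5.715
NF = 10 log₁₀(5.715) = 7.57 dB

7.57 dB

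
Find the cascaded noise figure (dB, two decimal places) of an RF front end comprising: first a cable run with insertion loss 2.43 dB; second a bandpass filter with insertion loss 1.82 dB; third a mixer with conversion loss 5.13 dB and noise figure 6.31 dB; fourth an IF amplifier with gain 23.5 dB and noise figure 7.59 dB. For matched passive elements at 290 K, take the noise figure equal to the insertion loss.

17.20 dB

Convert to linear (a loss of L dB is a gain of −L dB): F_i = 10^(NF_i/10), G_i = 10^(G_i,dB/10)
  Stage 1: F_1 = 10^(2.43/10) = 1.750, G_1 = 10^(−2.43/10) = 0.5715
  Stage 2: F_2 = 10^(1.82/10) = 1.521, G_2 = 10^(−1.82/10) = 0.6577
  Stage 3: F_3 = 10^(6.31/10) = 4.276, G_3 = 10^(−5.13/10) = 0.3069
  Stage 4: F_4 = 10^(7.59/10) = 5.741, G_4 = 10^(23.5/10) = 223.9
Friis cascade:
  F = 1.750 + (1.521 − 1)/0.5715 + (4.276 − 1)/0.3758 + (5.741 − 1)/0.1153 = 52.48
NF = 10 log₁₀(52.48) = 17.20 dB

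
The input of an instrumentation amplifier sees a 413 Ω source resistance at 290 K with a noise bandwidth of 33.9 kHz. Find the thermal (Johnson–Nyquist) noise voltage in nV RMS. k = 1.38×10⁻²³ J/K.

473 nV

V_n = √(4kTRB)
4kTRB = 4 × 1.38×10⁻²³ × 290 × 4.13×10² × 3.39×10⁴ = 2.24×10⁻¹³ V²
V_n = √(2.24×10⁻¹³) = 4.73×10⁻⁷ V = 473 nV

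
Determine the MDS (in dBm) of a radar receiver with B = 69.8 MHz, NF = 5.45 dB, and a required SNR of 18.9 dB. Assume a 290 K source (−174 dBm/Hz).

Sensitivity = −174 + 10 log₁₀(B) + NF + SNR_min
= −174 + 78.44 + 5.45 + 18.9
= −71.21 dBm → −71.2 dBm

−71.2 dBm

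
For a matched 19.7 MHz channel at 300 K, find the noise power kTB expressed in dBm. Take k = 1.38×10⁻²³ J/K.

−100.9 dBm

P_n = kTB = 1.38×10⁻²³ × 300 × 1.97×10⁷ = 8.16×10⁻¹⁴ W
In dBm: 10 log₁₀(8.16×10⁻¹⁴ / 10⁻³) = −100.9 dBm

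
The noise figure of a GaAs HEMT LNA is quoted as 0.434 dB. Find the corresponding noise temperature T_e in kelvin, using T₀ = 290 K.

F = 10^(0.434/10) = 1.1051
T_e = (F − 1)·T₀ = (1.1051 − 1) × 290 = 30.5 K

30.5 K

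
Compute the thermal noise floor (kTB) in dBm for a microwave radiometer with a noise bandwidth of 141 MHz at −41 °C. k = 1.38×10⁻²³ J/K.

T = −41 °C + 273.15 = 232.15 K
P_n = kTB = 1.38×10⁻²³ × 232.15 × 1.41×10⁸ = 4.52×10⁻¹³ W
In dBm: 10 log₁₀(4.52×10⁻¹³ / 10⁻³) = −93.5 dBm

−93.5 dBm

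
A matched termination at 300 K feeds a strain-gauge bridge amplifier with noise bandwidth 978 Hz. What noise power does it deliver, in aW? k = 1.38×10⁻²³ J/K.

P_n = kTB = 1.38×10⁻²³ × 300 × 9.78×10² = 4.05×10⁻¹⁸ W = 4.05 aW

4.05 aW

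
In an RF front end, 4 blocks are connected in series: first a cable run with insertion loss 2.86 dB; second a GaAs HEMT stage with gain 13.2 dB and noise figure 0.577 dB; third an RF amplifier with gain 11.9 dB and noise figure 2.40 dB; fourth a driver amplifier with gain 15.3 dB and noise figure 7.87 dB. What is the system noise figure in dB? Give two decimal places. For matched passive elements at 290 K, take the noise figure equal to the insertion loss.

3.63 dB

Convert to linear (a loss of L dB is a gain of −L dB): F_i = 10^(NF_i/10), G_i = 10^(G_i,dB/10)
  Stage 1: F_1 = 10^(2.86/10) = 1.932, G_1 = 10^(−2.86/10) = 0.5176
  Stage 2: F_2 = 10^(0.577/10) = 1.142, G_2 = 10^(13.2/10) = 20.89
  Stage 3: F_3 = 10^(2.40/10) = 1.738, G_3 = 10^(11.9/10) = 15.49
  Stage 4: F_4 = 10^(7.87/10) = 6.124, G_4 = 10^(15.3/10) = 33.88
Friis cascade:
  F = 1.932 + (1.142 − 1)/0.5176 + (1.738 − 1)/10.81 + (6.124 − 1)/167.5 = 2.305
NF = 10 log₁₀(2.305) = 3.63 dB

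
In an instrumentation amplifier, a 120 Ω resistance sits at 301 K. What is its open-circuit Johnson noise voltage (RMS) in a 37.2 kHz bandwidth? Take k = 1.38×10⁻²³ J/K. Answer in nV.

272 nV

V_n = √(4kTRB)
4kTRB = 4 × 1.38×10⁻²³ × 301 × 1.20×10² × 3.72×10⁴ = 7.42×10⁻¹⁴ V²
V_n = √(7.42×10⁻¹⁴) = 2.72×10⁻⁷ V = 272 nV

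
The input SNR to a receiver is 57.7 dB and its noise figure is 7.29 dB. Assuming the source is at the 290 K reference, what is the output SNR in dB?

50.41 dB

By definition F = SNR_in/SNR_out, so in dB: SNR_out = SNR_in − NF
SNR_out = 57.7 − 7.29 = 50.41 dB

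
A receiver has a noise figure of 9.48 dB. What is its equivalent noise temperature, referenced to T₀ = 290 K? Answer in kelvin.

F = 10^(9.48/10) = 8.87156
T_e = (F − 1)·T₀ = (8.87156 − 1) × 290 = 2283 K

2283 K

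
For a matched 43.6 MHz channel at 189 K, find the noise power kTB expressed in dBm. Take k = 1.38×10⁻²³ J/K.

P_n = kTB = 1.38×10⁻²³ × 189 × 4.36×10⁷ = 1.14×10⁻¹³ W
In dBm: 10 log₁₀(1.14×10⁻¹³ / 10⁻³) = −99.4 dBm

−99.4 dBm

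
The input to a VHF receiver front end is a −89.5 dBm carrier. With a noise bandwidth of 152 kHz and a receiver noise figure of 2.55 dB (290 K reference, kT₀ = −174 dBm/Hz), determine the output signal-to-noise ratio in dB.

Noise floor: N = −174 + 10 log₁₀(B) + NF
10 log₁₀(1.52×10⁵) = 51.82 dB
N = −174 + 51.82 + 2.55 = −119.63 dBm
SNR = P_sig − N = −89.5 − (−119.63) = 30.13 dB → 30.1 dB

30.1 dB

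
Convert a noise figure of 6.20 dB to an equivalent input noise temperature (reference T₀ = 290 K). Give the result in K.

F = 10^(6.20/10) = 4.16869
T_e = (F − 1)·T₀ = (4.16869 − 1) × 290 = 919 K

919 K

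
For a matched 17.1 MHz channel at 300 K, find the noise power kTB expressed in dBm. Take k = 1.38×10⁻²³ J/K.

P_n = kTB = 1.38×10⁻²³ × 300 × 1.71×10⁷ = 7.08×10⁻¹⁴ W
In dBm: 10 log₁₀(7.08×10⁻¹⁴ / 10⁻³) = −101.5 dBm

−101.5 dBm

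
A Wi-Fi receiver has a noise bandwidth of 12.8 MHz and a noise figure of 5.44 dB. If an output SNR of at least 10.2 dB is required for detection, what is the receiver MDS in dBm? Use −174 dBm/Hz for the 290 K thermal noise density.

Sensitivity = −174 + 10 log₁₀(B) + NF + SNR_min
= −174 + 71.07 + 5.44 + 10.2
= −87.29 dBm → −87.3 dBm

−87.3 dBm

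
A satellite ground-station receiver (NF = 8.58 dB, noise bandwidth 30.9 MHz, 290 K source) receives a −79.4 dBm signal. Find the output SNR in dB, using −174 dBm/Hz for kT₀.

Noise floor: N = −174 + 10 log₁₀(B) + NF
10 log₁₀(3.09×10⁷) = 74.9 dB
N = −174 + 74.9 + 8.58 = −90.52 dBm
SNR = P_sig − N = −79.4 − (−90.52) = 11.12 dB → 11.1 dB

11.1 dB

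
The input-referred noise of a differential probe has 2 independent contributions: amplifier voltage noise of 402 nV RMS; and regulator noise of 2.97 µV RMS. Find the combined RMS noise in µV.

3.00 µV

Uncorrelated sources add in power (mean-square): V_tot = √(ΣV_i²)
V_tot = √[(4.02×10⁻⁷)² + (2.97×10⁻⁶)²] = 3.00×10⁻⁶ V = 3.00 µV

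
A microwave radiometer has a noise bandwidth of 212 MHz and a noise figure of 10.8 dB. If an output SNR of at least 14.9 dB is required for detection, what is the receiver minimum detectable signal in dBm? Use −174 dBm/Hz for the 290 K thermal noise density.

Sensitivity = −174 + 10 log₁₀(B) + NF + SNR_min
= −174 + 83.26 + 10.8 + 14.9
= −65.04 dBm → −65.0 dBm

−65.0 dBm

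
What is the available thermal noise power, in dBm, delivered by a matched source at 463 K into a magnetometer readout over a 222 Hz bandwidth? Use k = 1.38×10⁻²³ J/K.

−148.5 dBm

P_n = kTB = 1.38×10⁻²³ × 463 × 2.22×10² = 1.42×10⁻¹⁸ W
In dBm: 10 log₁₀(1.42×10⁻¹⁸ / 10⁻³) = −148.5 dBm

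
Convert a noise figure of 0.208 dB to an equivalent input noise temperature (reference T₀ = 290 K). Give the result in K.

F = 10^(0.208/10) = 1.04906
T_e = (F − 1)·T₀ = (1.04906 − 1) × 290 = 14.2 K

14.2 K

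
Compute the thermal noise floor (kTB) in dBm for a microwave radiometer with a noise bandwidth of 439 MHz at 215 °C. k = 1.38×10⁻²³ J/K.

T = 215 °C + 273.15 = 488.15 K
P_n = kTB = 1.38×10⁻²³ × 488.15 × 4.39×10⁸ = 2.96×10⁻¹² W
In dBm: 10 log₁₀(2.96×10⁻¹² / 10⁻³) = −85.3 dBm

−85.3 dBm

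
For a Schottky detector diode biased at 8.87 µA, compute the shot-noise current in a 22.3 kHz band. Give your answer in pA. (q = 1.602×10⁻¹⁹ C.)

I_n = √(2qI·B)
2qI·B = 2 × 1.602×10⁻¹⁹ × 8.87×10⁻⁶ × 2.23×10⁴ = 6.34×10⁻²⁰ A²
I_n = √(6.34×10⁻²⁰) = 2.52×10⁻¹⁰ A = 252 pA

252 pA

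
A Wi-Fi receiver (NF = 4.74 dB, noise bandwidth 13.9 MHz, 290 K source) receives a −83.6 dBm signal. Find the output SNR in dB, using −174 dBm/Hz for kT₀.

Noise floor: N = −174 + 10 log₁₀(B) + NF
10 log₁₀(1.39×10⁷) = 71.43 dB
N = −174 + 71.43 + 4.74 = −97.83 dBm
SNR = P_sig − N = −83.6 − (−97.83) = 14.23 dB → 14.2 dB

14.2 dB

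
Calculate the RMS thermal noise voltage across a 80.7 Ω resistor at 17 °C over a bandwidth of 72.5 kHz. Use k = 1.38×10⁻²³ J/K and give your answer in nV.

T = 17 °C + 273.15 = 290.15 K
V_n = √(4kTRB)
4kTRB = 4 × 1.38×10⁻²³ × 290.15 × 8.07×10¹ × 7.25×10⁴ = 9.37×10⁻¹⁴ V²
V_n = √(9.37×10⁻¹⁴) = 3.06×10⁻⁷ V = 306 nV

306 nV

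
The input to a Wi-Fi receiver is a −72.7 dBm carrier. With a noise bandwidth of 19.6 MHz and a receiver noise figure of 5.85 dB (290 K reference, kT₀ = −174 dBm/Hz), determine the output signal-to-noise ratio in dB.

Noise floor: N = −174 + 10 log₁₀(B) + NF
10 log₁₀(1.96×10⁷) = 72.92 dB
N = −174 + 72.92 + 5.85 = −95.23 dBm
SNR = P_sig − N = −72.7 − (−95.23) = 22.53 dB → 22.5 dB

22.5 dB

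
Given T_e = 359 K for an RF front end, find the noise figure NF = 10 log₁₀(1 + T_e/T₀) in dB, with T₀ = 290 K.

3.50 dB

F = 1 + T_e/T₀ = 1 + 359/290 = 2.23793
NF = 10 log₁₀(2.23793) = 3.50 dB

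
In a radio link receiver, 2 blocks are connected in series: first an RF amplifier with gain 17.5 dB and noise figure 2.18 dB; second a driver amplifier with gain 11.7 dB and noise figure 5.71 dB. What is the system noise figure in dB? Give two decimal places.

2.31 dB

Convert to linear (a loss of L dB is a gain of −L dB): F_i = 10^(NF_i/10), G_i = 10^(G_i,dB/10)
  Stage 1: F_1 = 10^(2.18/10) = 1.652, G_1 = 10^(17.5/10) = 56.23
  Stage 2: F_2 = 10^(5.71/10) = 3.724, G_2 = 10^(11.7/10) = 14.79
Friis cascade:
  F = 1.652 + (3.724 − 1)/56.23 = 1.700
NF = 10 log₁₀(1.700) = 2.31 dB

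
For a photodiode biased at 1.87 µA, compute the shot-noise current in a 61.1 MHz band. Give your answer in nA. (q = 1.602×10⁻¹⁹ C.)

6.05 nA

I_n = √(2qI·B)
2qI·B = 2 × 1.602×10⁻¹⁹ × 1.87×10⁻⁶ × 6.11×10⁷ = 3.66×10⁻¹⁷ A²
I_n = √(3.66×10⁻¹⁷) = 6.05×10⁻⁹ A = 6.05 nA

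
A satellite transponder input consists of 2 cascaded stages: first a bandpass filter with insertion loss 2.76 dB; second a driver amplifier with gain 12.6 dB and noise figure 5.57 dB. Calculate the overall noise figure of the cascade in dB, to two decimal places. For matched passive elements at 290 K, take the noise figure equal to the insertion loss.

8.33 dB

Convert to linear (a loss of L dB is a gain of −L dB): F_i = 10^(NF_i/10), G_i = 10^(G_i,dB/10)
  Stage 1: F_1 = 10^(2.76/10) = 1.888, G_1 = 10^(−2.76/10) = 0.5297
  Stage 2: F_2 = 10^(5.57/10) = 3.606, G_2 = 10^(12.6/10) = 18.20
Friis cascade:
  F = 1.888 + (3.606 − 1)/0.5297 = 6.808
NF = 10 log₁₀(6.808) = 8.33 dB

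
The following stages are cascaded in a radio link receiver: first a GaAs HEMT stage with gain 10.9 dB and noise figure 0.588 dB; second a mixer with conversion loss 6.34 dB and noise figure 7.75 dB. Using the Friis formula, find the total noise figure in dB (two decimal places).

Convert to linear (a loss of L dB is a gain of −L dB): F_i = 10^(NF_i/10), G_i = 10^(G_i,dB/10)
  Stage 1: F_1 = 10^(0.588/10) = 1.145, G_1 = 10^(10.9/10) = 12.30
  Stage 2: F_2 = 10^(7.75/10) = 5.957, G_2 = 10^(−6.34/10) = 0.2323
Friis cascade:
  F = 1.145 + (5.957 − 1)/12.30 = 1.548
NF = 10 log₁₀(1.548) = 1.90 dB

1.90 dB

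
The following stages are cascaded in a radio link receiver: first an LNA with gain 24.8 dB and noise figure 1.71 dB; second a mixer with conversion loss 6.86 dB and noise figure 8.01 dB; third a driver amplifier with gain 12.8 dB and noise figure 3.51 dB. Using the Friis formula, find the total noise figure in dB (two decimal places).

Convert to linear (a loss of L dB is a gain of −L dB): F_i = 10^(NF_i/10), G_i = 10^(G_i,dB/10)
  Stage 1: F_1 = 10^(1.71/10) = 1.483, G_1 = 10^(24.8/10) = 302.0
  Stage 2: F_2 = 10^(8.01/10) = 6.324, G_2 = 10^(−6.86/10) = 0.2061
  Stage 3: F_3 = 10^(3.51/10) = 2.244, G_3 = 10^(12.8/10) = 19.05
Friis cascade:
  F = 1.483 + (6.324 − 1)/302.0 + (2.244 − 1)/62.23 = 1.520
NF = 10 log₁₀(1.520) = 1.82 dB

1.82 dB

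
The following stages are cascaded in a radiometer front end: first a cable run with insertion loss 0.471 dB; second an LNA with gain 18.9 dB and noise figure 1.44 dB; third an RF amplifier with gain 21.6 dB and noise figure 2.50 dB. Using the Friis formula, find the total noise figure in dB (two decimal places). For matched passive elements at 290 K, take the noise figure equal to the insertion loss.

1.94 dB

Convert to linear (a loss of L dB is a gain of −L dB): F_i = 10^(NF_i/10), G_i = 10^(G_i,dB/10)
  Stage 1: F_1 = 10^(0.471/10) = 1.115, G_1 = 10^(−0.471/10) = 0.8972
  Stage 2: F_2 = 10^(1.44/10) = 1.393, G_2 = 10^(18.9/10) = 77.62
  Stage 3: F_3 = 10^(2.50/10) = 1.778, G_3 = 10^(21.6/10) = 144.5
Friis cascade:
  F = 1.115 + (1.393 − 1)/0.8972 + (1.778 − 1)/69.65 = 1.564
NF = 10 log₁₀(1.564) = 1.94 dB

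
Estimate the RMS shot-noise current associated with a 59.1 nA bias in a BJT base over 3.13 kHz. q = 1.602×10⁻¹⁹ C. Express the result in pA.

I_n = √(2qI·B)
2qI·B = 2 × 1.602×10⁻¹⁹ × 5.91×10⁻⁸ × 3.13×10³ = 5.93×10⁻²³ A²
I_n = √(5.93×10⁻²³) = 7.70×10⁻¹² A = 7.70 pA

7.70 pA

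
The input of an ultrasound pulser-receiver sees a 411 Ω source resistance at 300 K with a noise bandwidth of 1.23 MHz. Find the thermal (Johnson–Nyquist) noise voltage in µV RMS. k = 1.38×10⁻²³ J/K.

2.89 µV

V_n = √(4kTRB)
4kTRB = 4 × 1.38×10⁻²³ × 300 × 4.11×10² × 1.23×10⁶ = 8.37×10⁻¹² V²
V_n = √(8.37×10⁻¹²) = 2.89×10⁻⁶ V = 2.89 µV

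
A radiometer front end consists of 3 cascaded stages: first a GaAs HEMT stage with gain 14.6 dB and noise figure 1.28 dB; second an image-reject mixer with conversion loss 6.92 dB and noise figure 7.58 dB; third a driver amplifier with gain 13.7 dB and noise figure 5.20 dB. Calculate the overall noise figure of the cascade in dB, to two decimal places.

Convert to linear (a loss of L dB is a gain of −L dB): F_i = 10^(NF_i/10), G_i = 10^(G_i,dB/10)
  Stage 1: F_1 = 10^(1.28/10) = 1.343, G_1 = 10^(14.6/10) = 28.84
  Stage 2: F_2 = 10^(7.58/10) = 5.728, G_2 = 10^(−6.92/10) = 0.2032
  Stage 3: F_3 = 10^(5.20/10) = 3.311, G_3 = 10^(13.7/10) = 23.44
Friis cascade:
  F = 1.343 + (5.728 − 1)/28.84 + (3.311 − 1)/5.861 = 1.901
NF = 10 log₁₀(1.901) = 2.79 dB

2.79 dB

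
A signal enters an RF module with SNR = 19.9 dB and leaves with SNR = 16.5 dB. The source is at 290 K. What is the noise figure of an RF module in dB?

NF (dB) = SNR_in(dB) − SNR_out(dB) when the source is at T₀
NF = 19.9 − 16.5 = 3.4 dB

3.4 dB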